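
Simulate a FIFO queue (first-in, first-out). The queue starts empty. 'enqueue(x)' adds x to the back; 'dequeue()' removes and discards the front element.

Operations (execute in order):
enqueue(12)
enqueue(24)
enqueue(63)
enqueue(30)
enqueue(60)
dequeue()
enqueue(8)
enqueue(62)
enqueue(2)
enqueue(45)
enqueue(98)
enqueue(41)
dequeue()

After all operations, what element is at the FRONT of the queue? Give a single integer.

Answer: 63

Derivation:
enqueue(12): queue = [12]
enqueue(24): queue = [12, 24]
enqueue(63): queue = [12, 24, 63]
enqueue(30): queue = [12, 24, 63, 30]
enqueue(60): queue = [12, 24, 63, 30, 60]
dequeue(): queue = [24, 63, 30, 60]
enqueue(8): queue = [24, 63, 30, 60, 8]
enqueue(62): queue = [24, 63, 30, 60, 8, 62]
enqueue(2): queue = [24, 63, 30, 60, 8, 62, 2]
enqueue(45): queue = [24, 63, 30, 60, 8, 62, 2, 45]
enqueue(98): queue = [24, 63, 30, 60, 8, 62, 2, 45, 98]
enqueue(41): queue = [24, 63, 30, 60, 8, 62, 2, 45, 98, 41]
dequeue(): queue = [63, 30, 60, 8, 62, 2, 45, 98, 41]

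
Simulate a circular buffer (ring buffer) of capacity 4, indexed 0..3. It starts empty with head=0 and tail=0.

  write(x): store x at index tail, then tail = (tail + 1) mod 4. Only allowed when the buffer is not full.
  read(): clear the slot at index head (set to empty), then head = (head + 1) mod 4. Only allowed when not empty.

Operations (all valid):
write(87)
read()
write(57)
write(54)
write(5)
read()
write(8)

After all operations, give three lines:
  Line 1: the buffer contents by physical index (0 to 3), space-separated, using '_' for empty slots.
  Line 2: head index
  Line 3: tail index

write(87): buf=[87 _ _ _], head=0, tail=1, size=1
read(): buf=[_ _ _ _], head=1, tail=1, size=0
write(57): buf=[_ 57 _ _], head=1, tail=2, size=1
write(54): buf=[_ 57 54 _], head=1, tail=3, size=2
write(5): buf=[_ 57 54 5], head=1, tail=0, size=3
read(): buf=[_ _ 54 5], head=2, tail=0, size=2
write(8): buf=[8 _ 54 5], head=2, tail=1, size=3

Answer: 8 _ 54 5
2
1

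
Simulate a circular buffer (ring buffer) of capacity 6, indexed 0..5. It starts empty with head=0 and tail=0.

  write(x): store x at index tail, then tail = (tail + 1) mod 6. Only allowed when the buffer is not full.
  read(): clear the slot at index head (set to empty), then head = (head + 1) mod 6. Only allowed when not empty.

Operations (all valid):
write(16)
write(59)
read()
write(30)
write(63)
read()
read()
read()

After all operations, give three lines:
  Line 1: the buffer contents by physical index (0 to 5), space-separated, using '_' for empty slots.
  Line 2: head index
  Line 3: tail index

Answer: _ _ _ _ _ _
4
4

Derivation:
write(16): buf=[16 _ _ _ _ _], head=0, tail=1, size=1
write(59): buf=[16 59 _ _ _ _], head=0, tail=2, size=2
read(): buf=[_ 59 _ _ _ _], head=1, tail=2, size=1
write(30): buf=[_ 59 30 _ _ _], head=1, tail=3, size=2
write(63): buf=[_ 59 30 63 _ _], head=1, tail=4, size=3
read(): buf=[_ _ 30 63 _ _], head=2, tail=4, size=2
read(): buf=[_ _ _ 63 _ _], head=3, tail=4, size=1
read(): buf=[_ _ _ _ _ _], head=4, tail=4, size=0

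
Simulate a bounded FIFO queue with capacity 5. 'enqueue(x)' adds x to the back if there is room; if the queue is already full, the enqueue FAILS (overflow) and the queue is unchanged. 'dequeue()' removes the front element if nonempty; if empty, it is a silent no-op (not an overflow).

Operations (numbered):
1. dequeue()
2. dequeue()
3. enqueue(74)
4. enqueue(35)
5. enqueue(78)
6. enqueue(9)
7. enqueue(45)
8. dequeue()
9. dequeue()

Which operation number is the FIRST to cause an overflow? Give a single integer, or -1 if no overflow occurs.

1. dequeue(): empty, no-op, size=0
2. dequeue(): empty, no-op, size=0
3. enqueue(74): size=1
4. enqueue(35): size=2
5. enqueue(78): size=3
6. enqueue(9): size=4
7. enqueue(45): size=5
8. dequeue(): size=4
9. dequeue(): size=3

Answer: -1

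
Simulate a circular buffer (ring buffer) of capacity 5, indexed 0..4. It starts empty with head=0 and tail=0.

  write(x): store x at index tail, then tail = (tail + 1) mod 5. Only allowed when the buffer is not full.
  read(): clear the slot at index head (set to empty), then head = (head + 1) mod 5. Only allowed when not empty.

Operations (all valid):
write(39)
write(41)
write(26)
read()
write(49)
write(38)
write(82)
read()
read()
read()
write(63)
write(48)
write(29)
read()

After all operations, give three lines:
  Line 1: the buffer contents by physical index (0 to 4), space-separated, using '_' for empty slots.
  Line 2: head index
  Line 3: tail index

write(39): buf=[39 _ _ _ _], head=0, tail=1, size=1
write(41): buf=[39 41 _ _ _], head=0, tail=2, size=2
write(26): buf=[39 41 26 _ _], head=0, tail=3, size=3
read(): buf=[_ 41 26 _ _], head=1, tail=3, size=2
write(49): buf=[_ 41 26 49 _], head=1, tail=4, size=3
write(38): buf=[_ 41 26 49 38], head=1, tail=0, size=4
write(82): buf=[82 41 26 49 38], head=1, tail=1, size=5
read(): buf=[82 _ 26 49 38], head=2, tail=1, size=4
read(): buf=[82 _ _ 49 38], head=3, tail=1, size=3
read(): buf=[82 _ _ _ 38], head=4, tail=1, size=2
write(63): buf=[82 63 _ _ 38], head=4, tail=2, size=3
write(48): buf=[82 63 48 _ 38], head=4, tail=3, size=4
write(29): buf=[82 63 48 29 38], head=4, tail=4, size=5
read(): buf=[82 63 48 29 _], head=0, tail=4, size=4

Answer: 82 63 48 29 _
0
4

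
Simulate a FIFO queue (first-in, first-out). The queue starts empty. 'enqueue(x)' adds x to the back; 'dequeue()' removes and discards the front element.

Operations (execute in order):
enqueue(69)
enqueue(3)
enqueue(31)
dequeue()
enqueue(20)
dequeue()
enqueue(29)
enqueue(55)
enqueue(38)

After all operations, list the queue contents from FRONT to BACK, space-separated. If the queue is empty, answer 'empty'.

Answer: 31 20 29 55 38

Derivation:
enqueue(69): [69]
enqueue(3): [69, 3]
enqueue(31): [69, 3, 31]
dequeue(): [3, 31]
enqueue(20): [3, 31, 20]
dequeue(): [31, 20]
enqueue(29): [31, 20, 29]
enqueue(55): [31, 20, 29, 55]
enqueue(38): [31, 20, 29, 55, 38]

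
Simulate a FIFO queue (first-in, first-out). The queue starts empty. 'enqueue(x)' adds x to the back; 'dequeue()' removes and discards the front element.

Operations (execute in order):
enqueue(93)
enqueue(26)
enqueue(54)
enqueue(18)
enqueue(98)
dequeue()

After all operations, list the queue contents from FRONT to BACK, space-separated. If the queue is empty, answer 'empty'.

enqueue(93): [93]
enqueue(26): [93, 26]
enqueue(54): [93, 26, 54]
enqueue(18): [93, 26, 54, 18]
enqueue(98): [93, 26, 54, 18, 98]
dequeue(): [26, 54, 18, 98]

Answer: 26 54 18 98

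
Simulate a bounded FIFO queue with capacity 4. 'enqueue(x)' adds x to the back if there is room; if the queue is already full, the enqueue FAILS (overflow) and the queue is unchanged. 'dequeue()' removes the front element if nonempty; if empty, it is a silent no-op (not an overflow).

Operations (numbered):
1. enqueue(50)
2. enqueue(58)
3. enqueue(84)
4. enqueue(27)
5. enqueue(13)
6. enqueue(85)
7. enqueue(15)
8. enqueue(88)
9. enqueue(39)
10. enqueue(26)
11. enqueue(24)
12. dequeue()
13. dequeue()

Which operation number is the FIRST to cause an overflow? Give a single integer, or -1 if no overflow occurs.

1. enqueue(50): size=1
2. enqueue(58): size=2
3. enqueue(84): size=3
4. enqueue(27): size=4
5. enqueue(13): size=4=cap → OVERFLOW (fail)
6. enqueue(85): size=4=cap → OVERFLOW (fail)
7. enqueue(15): size=4=cap → OVERFLOW (fail)
8. enqueue(88): size=4=cap → OVERFLOW (fail)
9. enqueue(39): size=4=cap → OVERFLOW (fail)
10. enqueue(26): size=4=cap → OVERFLOW (fail)
11. enqueue(24): size=4=cap → OVERFLOW (fail)
12. dequeue(): size=3
13. dequeue(): size=2

Answer: 5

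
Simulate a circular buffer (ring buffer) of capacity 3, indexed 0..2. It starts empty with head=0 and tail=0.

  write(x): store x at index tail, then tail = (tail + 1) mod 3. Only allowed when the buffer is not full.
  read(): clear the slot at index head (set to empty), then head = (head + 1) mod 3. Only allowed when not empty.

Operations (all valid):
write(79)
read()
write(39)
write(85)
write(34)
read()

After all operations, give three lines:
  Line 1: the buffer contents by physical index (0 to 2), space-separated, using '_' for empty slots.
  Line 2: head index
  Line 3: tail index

Answer: 34 _ 85
2
1

Derivation:
write(79): buf=[79 _ _], head=0, tail=1, size=1
read(): buf=[_ _ _], head=1, tail=1, size=0
write(39): buf=[_ 39 _], head=1, tail=2, size=1
write(85): buf=[_ 39 85], head=1, tail=0, size=2
write(34): buf=[34 39 85], head=1, tail=1, size=3
read(): buf=[34 _ 85], head=2, tail=1, size=2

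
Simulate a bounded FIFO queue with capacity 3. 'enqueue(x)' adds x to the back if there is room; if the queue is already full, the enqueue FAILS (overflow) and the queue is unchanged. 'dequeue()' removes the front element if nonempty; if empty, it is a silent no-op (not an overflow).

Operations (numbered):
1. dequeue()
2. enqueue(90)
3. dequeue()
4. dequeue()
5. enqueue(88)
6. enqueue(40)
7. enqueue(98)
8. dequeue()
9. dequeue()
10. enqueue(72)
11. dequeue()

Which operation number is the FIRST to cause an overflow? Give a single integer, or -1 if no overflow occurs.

Answer: -1

Derivation:
1. dequeue(): empty, no-op, size=0
2. enqueue(90): size=1
3. dequeue(): size=0
4. dequeue(): empty, no-op, size=0
5. enqueue(88): size=1
6. enqueue(40): size=2
7. enqueue(98): size=3
8. dequeue(): size=2
9. dequeue(): size=1
10. enqueue(72): size=2
11. dequeue(): size=1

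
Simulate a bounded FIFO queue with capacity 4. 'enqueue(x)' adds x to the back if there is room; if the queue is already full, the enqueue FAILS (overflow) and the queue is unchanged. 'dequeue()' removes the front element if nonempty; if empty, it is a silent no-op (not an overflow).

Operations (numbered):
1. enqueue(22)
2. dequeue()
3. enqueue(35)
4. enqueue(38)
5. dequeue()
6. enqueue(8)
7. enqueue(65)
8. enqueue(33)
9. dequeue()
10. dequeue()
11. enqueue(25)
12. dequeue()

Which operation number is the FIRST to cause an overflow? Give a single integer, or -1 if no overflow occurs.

Answer: -1

Derivation:
1. enqueue(22): size=1
2. dequeue(): size=0
3. enqueue(35): size=1
4. enqueue(38): size=2
5. dequeue(): size=1
6. enqueue(8): size=2
7. enqueue(65): size=3
8. enqueue(33): size=4
9. dequeue(): size=3
10. dequeue(): size=2
11. enqueue(25): size=3
12. dequeue(): size=2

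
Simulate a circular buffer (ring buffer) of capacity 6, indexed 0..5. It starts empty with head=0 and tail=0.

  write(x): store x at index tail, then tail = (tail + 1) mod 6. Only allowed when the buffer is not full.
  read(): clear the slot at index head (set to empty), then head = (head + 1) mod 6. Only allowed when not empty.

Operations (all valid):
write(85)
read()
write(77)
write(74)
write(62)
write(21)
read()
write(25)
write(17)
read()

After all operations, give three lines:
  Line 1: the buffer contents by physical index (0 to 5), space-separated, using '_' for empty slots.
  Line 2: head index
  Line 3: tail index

Answer: 17 _ _ 62 21 25
3
1

Derivation:
write(85): buf=[85 _ _ _ _ _], head=0, tail=1, size=1
read(): buf=[_ _ _ _ _ _], head=1, tail=1, size=0
write(77): buf=[_ 77 _ _ _ _], head=1, tail=2, size=1
write(74): buf=[_ 77 74 _ _ _], head=1, tail=3, size=2
write(62): buf=[_ 77 74 62 _ _], head=1, tail=4, size=3
write(21): buf=[_ 77 74 62 21 _], head=1, tail=5, size=4
read(): buf=[_ _ 74 62 21 _], head=2, tail=5, size=3
write(25): buf=[_ _ 74 62 21 25], head=2, tail=0, size=4
write(17): buf=[17 _ 74 62 21 25], head=2, tail=1, size=5
read(): buf=[17 _ _ 62 21 25], head=3, tail=1, size=4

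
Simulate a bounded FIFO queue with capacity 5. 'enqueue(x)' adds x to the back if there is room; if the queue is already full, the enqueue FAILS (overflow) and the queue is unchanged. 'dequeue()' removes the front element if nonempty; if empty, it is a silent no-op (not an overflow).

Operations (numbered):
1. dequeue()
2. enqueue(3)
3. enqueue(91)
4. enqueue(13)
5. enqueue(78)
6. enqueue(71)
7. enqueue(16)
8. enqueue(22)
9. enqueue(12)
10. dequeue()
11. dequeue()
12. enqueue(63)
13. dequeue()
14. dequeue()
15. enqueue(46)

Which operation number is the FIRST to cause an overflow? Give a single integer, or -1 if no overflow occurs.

1. dequeue(): empty, no-op, size=0
2. enqueue(3): size=1
3. enqueue(91): size=2
4. enqueue(13): size=3
5. enqueue(78): size=4
6. enqueue(71): size=5
7. enqueue(16): size=5=cap → OVERFLOW (fail)
8. enqueue(22): size=5=cap → OVERFLOW (fail)
9. enqueue(12): size=5=cap → OVERFLOW (fail)
10. dequeue(): size=4
11. dequeue(): size=3
12. enqueue(63): size=4
13. dequeue(): size=3
14. dequeue(): size=2
15. enqueue(46): size=3

Answer: 7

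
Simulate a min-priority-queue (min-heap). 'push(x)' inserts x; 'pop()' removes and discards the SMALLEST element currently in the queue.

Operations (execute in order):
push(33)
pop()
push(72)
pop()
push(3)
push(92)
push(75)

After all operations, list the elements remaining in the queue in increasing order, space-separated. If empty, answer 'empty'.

Answer: 3 75 92

Derivation:
push(33): heap contents = [33]
pop() → 33: heap contents = []
push(72): heap contents = [72]
pop() → 72: heap contents = []
push(3): heap contents = [3]
push(92): heap contents = [3, 92]
push(75): heap contents = [3, 75, 92]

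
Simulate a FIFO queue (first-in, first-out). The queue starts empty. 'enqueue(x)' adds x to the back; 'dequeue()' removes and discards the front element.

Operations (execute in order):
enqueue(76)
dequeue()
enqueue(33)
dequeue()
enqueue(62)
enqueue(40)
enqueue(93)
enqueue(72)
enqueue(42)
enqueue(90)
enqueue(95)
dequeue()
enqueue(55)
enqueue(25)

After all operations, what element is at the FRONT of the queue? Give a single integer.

Answer: 40

Derivation:
enqueue(76): queue = [76]
dequeue(): queue = []
enqueue(33): queue = [33]
dequeue(): queue = []
enqueue(62): queue = [62]
enqueue(40): queue = [62, 40]
enqueue(93): queue = [62, 40, 93]
enqueue(72): queue = [62, 40, 93, 72]
enqueue(42): queue = [62, 40, 93, 72, 42]
enqueue(90): queue = [62, 40, 93, 72, 42, 90]
enqueue(95): queue = [62, 40, 93, 72, 42, 90, 95]
dequeue(): queue = [40, 93, 72, 42, 90, 95]
enqueue(55): queue = [40, 93, 72, 42, 90, 95, 55]
enqueue(25): queue = [40, 93, 72, 42, 90, 95, 55, 25]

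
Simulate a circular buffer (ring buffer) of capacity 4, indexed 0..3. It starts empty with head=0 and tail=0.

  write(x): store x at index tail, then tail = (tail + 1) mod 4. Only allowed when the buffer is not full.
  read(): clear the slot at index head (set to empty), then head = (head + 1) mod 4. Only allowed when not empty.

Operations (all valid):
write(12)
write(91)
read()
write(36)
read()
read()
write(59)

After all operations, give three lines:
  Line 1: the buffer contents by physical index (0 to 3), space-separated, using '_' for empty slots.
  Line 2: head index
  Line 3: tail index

Answer: _ _ _ 59
3
0

Derivation:
write(12): buf=[12 _ _ _], head=0, tail=1, size=1
write(91): buf=[12 91 _ _], head=0, tail=2, size=2
read(): buf=[_ 91 _ _], head=1, tail=2, size=1
write(36): buf=[_ 91 36 _], head=1, tail=3, size=2
read(): buf=[_ _ 36 _], head=2, tail=3, size=1
read(): buf=[_ _ _ _], head=3, tail=3, size=0
write(59): buf=[_ _ _ 59], head=3, tail=0, size=1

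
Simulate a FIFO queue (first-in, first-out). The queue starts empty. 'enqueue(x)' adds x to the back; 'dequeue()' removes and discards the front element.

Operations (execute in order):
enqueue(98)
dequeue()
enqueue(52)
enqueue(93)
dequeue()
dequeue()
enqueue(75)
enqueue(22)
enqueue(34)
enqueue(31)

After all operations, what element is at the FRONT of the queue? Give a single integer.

Answer: 75

Derivation:
enqueue(98): queue = [98]
dequeue(): queue = []
enqueue(52): queue = [52]
enqueue(93): queue = [52, 93]
dequeue(): queue = [93]
dequeue(): queue = []
enqueue(75): queue = [75]
enqueue(22): queue = [75, 22]
enqueue(34): queue = [75, 22, 34]
enqueue(31): queue = [75, 22, 34, 31]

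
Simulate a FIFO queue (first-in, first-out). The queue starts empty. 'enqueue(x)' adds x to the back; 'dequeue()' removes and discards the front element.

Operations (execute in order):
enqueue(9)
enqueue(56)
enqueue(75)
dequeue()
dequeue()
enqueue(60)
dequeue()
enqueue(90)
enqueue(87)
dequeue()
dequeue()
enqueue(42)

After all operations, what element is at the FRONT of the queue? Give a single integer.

Answer: 87

Derivation:
enqueue(9): queue = [9]
enqueue(56): queue = [9, 56]
enqueue(75): queue = [9, 56, 75]
dequeue(): queue = [56, 75]
dequeue(): queue = [75]
enqueue(60): queue = [75, 60]
dequeue(): queue = [60]
enqueue(90): queue = [60, 90]
enqueue(87): queue = [60, 90, 87]
dequeue(): queue = [90, 87]
dequeue(): queue = [87]
enqueue(42): queue = [87, 42]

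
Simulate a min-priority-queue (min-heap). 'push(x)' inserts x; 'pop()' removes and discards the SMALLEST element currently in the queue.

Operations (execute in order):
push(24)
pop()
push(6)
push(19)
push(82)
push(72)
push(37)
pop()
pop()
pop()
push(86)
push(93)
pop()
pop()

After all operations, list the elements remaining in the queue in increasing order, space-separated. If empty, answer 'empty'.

push(24): heap contents = [24]
pop() → 24: heap contents = []
push(6): heap contents = [6]
push(19): heap contents = [6, 19]
push(82): heap contents = [6, 19, 82]
push(72): heap contents = [6, 19, 72, 82]
push(37): heap contents = [6, 19, 37, 72, 82]
pop() → 6: heap contents = [19, 37, 72, 82]
pop() → 19: heap contents = [37, 72, 82]
pop() → 37: heap contents = [72, 82]
push(86): heap contents = [72, 82, 86]
push(93): heap contents = [72, 82, 86, 93]
pop() → 72: heap contents = [82, 86, 93]
pop() → 82: heap contents = [86, 93]

Answer: 86 93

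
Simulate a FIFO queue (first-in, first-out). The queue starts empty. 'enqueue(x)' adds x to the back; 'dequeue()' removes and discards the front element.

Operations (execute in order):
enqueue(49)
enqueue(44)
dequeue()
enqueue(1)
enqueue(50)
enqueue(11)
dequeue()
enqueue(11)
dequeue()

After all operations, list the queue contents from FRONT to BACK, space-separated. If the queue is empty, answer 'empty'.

Answer: 50 11 11

Derivation:
enqueue(49): [49]
enqueue(44): [49, 44]
dequeue(): [44]
enqueue(1): [44, 1]
enqueue(50): [44, 1, 50]
enqueue(11): [44, 1, 50, 11]
dequeue(): [1, 50, 11]
enqueue(11): [1, 50, 11, 11]
dequeue(): [50, 11, 11]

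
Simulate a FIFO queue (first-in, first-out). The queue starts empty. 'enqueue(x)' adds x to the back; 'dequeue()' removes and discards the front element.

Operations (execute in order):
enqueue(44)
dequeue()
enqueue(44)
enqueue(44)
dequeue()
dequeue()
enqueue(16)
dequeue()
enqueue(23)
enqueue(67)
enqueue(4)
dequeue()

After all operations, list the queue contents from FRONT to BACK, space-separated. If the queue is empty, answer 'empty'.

Answer: 67 4

Derivation:
enqueue(44): [44]
dequeue(): []
enqueue(44): [44]
enqueue(44): [44, 44]
dequeue(): [44]
dequeue(): []
enqueue(16): [16]
dequeue(): []
enqueue(23): [23]
enqueue(67): [23, 67]
enqueue(4): [23, 67, 4]
dequeue(): [67, 4]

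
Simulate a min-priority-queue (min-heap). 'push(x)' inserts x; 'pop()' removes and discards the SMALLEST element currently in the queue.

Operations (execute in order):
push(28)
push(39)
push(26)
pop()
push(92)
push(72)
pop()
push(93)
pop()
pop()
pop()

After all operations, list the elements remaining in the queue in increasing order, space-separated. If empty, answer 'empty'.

Answer: 93

Derivation:
push(28): heap contents = [28]
push(39): heap contents = [28, 39]
push(26): heap contents = [26, 28, 39]
pop() → 26: heap contents = [28, 39]
push(92): heap contents = [28, 39, 92]
push(72): heap contents = [28, 39, 72, 92]
pop() → 28: heap contents = [39, 72, 92]
push(93): heap contents = [39, 72, 92, 93]
pop() → 39: heap contents = [72, 92, 93]
pop() → 72: heap contents = [92, 93]
pop() → 92: heap contents = [93]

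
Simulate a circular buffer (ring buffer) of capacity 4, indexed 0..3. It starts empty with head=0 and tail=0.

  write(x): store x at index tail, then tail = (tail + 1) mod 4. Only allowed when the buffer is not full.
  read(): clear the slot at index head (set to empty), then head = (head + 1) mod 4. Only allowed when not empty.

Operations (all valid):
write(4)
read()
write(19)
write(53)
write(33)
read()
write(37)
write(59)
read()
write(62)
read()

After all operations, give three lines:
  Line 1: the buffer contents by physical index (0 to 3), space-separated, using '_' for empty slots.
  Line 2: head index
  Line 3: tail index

write(4): buf=[4 _ _ _], head=0, tail=1, size=1
read(): buf=[_ _ _ _], head=1, tail=1, size=0
write(19): buf=[_ 19 _ _], head=1, tail=2, size=1
write(53): buf=[_ 19 53 _], head=1, tail=3, size=2
write(33): buf=[_ 19 53 33], head=1, tail=0, size=3
read(): buf=[_ _ 53 33], head=2, tail=0, size=2
write(37): buf=[37 _ 53 33], head=2, tail=1, size=3
write(59): buf=[37 59 53 33], head=2, tail=2, size=4
read(): buf=[37 59 _ 33], head=3, tail=2, size=3
write(62): buf=[37 59 62 33], head=3, tail=3, size=4
read(): buf=[37 59 62 _], head=0, tail=3, size=3

Answer: 37 59 62 _
0
3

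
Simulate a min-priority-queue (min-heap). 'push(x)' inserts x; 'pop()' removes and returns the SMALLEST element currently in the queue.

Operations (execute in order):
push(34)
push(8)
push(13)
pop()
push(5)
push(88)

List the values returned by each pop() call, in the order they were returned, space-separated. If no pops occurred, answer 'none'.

Answer: 8

Derivation:
push(34): heap contents = [34]
push(8): heap contents = [8, 34]
push(13): heap contents = [8, 13, 34]
pop() → 8: heap contents = [13, 34]
push(5): heap contents = [5, 13, 34]
push(88): heap contents = [5, 13, 34, 88]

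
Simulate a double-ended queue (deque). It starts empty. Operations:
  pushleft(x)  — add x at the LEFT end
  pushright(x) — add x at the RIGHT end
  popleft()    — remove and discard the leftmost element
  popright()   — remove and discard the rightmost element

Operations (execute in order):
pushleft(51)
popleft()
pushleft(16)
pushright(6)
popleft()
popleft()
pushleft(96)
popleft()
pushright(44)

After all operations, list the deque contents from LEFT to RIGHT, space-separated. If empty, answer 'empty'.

pushleft(51): [51]
popleft(): []
pushleft(16): [16]
pushright(6): [16, 6]
popleft(): [6]
popleft(): []
pushleft(96): [96]
popleft(): []
pushright(44): [44]

Answer: 44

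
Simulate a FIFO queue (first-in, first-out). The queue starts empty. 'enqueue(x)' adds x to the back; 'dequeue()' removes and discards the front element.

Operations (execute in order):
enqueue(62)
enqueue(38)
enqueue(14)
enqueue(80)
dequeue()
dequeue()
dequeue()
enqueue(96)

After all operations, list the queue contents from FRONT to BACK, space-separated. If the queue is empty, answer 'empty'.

Answer: 80 96

Derivation:
enqueue(62): [62]
enqueue(38): [62, 38]
enqueue(14): [62, 38, 14]
enqueue(80): [62, 38, 14, 80]
dequeue(): [38, 14, 80]
dequeue(): [14, 80]
dequeue(): [80]
enqueue(96): [80, 96]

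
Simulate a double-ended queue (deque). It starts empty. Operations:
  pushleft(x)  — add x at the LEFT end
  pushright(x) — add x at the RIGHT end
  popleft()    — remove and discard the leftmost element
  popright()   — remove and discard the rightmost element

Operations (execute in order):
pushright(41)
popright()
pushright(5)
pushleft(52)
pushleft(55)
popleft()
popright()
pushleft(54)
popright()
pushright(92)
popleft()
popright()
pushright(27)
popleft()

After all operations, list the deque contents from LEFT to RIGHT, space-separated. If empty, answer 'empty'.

pushright(41): [41]
popright(): []
pushright(5): [5]
pushleft(52): [52, 5]
pushleft(55): [55, 52, 5]
popleft(): [52, 5]
popright(): [52]
pushleft(54): [54, 52]
popright(): [54]
pushright(92): [54, 92]
popleft(): [92]
popright(): []
pushright(27): [27]
popleft(): []

Answer: empty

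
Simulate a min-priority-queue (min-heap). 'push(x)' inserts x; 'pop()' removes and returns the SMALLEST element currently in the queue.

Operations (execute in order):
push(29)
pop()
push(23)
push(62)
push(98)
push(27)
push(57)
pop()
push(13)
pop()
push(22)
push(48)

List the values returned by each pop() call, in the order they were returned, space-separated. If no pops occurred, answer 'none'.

push(29): heap contents = [29]
pop() → 29: heap contents = []
push(23): heap contents = [23]
push(62): heap contents = [23, 62]
push(98): heap contents = [23, 62, 98]
push(27): heap contents = [23, 27, 62, 98]
push(57): heap contents = [23, 27, 57, 62, 98]
pop() → 23: heap contents = [27, 57, 62, 98]
push(13): heap contents = [13, 27, 57, 62, 98]
pop() → 13: heap contents = [27, 57, 62, 98]
push(22): heap contents = [22, 27, 57, 62, 98]
push(48): heap contents = [22, 27, 48, 57, 62, 98]

Answer: 29 23 13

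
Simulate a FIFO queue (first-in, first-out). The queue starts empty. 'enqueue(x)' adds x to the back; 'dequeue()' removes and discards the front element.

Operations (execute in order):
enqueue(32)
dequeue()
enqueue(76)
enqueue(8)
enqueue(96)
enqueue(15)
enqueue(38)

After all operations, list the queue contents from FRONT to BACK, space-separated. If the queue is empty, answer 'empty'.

enqueue(32): [32]
dequeue(): []
enqueue(76): [76]
enqueue(8): [76, 8]
enqueue(96): [76, 8, 96]
enqueue(15): [76, 8, 96, 15]
enqueue(38): [76, 8, 96, 15, 38]

Answer: 76 8 96 15 38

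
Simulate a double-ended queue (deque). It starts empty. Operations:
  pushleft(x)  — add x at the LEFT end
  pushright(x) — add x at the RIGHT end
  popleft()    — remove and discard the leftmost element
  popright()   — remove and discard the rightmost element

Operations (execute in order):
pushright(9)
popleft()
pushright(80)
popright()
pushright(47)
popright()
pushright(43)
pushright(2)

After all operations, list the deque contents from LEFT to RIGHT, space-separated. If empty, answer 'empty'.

pushright(9): [9]
popleft(): []
pushright(80): [80]
popright(): []
pushright(47): [47]
popright(): []
pushright(43): [43]
pushright(2): [43, 2]

Answer: 43 2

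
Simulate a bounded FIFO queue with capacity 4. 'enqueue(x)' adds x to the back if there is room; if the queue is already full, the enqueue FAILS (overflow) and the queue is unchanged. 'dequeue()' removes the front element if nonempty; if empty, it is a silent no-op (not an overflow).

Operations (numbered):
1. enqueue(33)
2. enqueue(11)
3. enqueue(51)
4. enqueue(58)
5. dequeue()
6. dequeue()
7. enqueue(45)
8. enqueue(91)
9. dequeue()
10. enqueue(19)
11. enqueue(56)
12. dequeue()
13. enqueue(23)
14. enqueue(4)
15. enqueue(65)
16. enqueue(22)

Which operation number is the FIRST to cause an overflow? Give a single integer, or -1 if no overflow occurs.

Answer: 11

Derivation:
1. enqueue(33): size=1
2. enqueue(11): size=2
3. enqueue(51): size=3
4. enqueue(58): size=4
5. dequeue(): size=3
6. dequeue(): size=2
7. enqueue(45): size=3
8. enqueue(91): size=4
9. dequeue(): size=3
10. enqueue(19): size=4
11. enqueue(56): size=4=cap → OVERFLOW (fail)
12. dequeue(): size=3
13. enqueue(23): size=4
14. enqueue(4): size=4=cap → OVERFLOW (fail)
15. enqueue(65): size=4=cap → OVERFLOW (fail)
16. enqueue(22): size=4=cap → OVERFLOW (fail)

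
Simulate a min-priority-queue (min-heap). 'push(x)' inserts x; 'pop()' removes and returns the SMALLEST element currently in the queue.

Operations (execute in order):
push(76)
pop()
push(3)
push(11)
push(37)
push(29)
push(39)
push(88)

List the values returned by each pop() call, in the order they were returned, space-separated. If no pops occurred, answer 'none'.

push(76): heap contents = [76]
pop() → 76: heap contents = []
push(3): heap contents = [3]
push(11): heap contents = [3, 11]
push(37): heap contents = [3, 11, 37]
push(29): heap contents = [3, 11, 29, 37]
push(39): heap contents = [3, 11, 29, 37, 39]
push(88): heap contents = [3, 11, 29, 37, 39, 88]

Answer: 76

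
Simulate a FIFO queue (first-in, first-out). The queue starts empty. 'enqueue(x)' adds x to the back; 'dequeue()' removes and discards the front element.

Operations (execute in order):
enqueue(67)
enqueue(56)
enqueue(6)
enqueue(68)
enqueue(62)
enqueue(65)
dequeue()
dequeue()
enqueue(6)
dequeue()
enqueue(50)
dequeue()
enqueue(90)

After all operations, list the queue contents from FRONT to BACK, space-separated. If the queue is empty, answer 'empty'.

Answer: 62 65 6 50 90

Derivation:
enqueue(67): [67]
enqueue(56): [67, 56]
enqueue(6): [67, 56, 6]
enqueue(68): [67, 56, 6, 68]
enqueue(62): [67, 56, 6, 68, 62]
enqueue(65): [67, 56, 6, 68, 62, 65]
dequeue(): [56, 6, 68, 62, 65]
dequeue(): [6, 68, 62, 65]
enqueue(6): [6, 68, 62, 65, 6]
dequeue(): [68, 62, 65, 6]
enqueue(50): [68, 62, 65, 6, 50]
dequeue(): [62, 65, 6, 50]
enqueue(90): [62, 65, 6, 50, 90]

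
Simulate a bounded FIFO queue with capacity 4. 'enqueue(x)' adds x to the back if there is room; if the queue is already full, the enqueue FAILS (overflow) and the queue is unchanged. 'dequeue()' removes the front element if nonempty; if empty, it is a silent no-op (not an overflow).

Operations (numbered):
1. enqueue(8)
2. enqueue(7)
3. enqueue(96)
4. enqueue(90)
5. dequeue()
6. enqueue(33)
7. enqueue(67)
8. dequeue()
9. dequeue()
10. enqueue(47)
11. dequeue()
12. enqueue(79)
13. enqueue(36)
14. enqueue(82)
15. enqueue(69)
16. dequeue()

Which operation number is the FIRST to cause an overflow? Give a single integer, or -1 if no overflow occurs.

1. enqueue(8): size=1
2. enqueue(7): size=2
3. enqueue(96): size=3
4. enqueue(90): size=4
5. dequeue(): size=3
6. enqueue(33): size=4
7. enqueue(67): size=4=cap → OVERFLOW (fail)
8. dequeue(): size=3
9. dequeue(): size=2
10. enqueue(47): size=3
11. dequeue(): size=2
12. enqueue(79): size=3
13. enqueue(36): size=4
14. enqueue(82): size=4=cap → OVERFLOW (fail)
15. enqueue(69): size=4=cap → OVERFLOW (fail)
16. dequeue(): size=3

Answer: 7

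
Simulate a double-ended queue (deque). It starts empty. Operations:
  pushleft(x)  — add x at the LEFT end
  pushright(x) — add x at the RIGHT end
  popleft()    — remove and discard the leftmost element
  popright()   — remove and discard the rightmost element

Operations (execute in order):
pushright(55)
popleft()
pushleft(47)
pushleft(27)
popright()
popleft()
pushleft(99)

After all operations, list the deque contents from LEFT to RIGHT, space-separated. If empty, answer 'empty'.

pushright(55): [55]
popleft(): []
pushleft(47): [47]
pushleft(27): [27, 47]
popright(): [27]
popleft(): []
pushleft(99): [99]

Answer: 99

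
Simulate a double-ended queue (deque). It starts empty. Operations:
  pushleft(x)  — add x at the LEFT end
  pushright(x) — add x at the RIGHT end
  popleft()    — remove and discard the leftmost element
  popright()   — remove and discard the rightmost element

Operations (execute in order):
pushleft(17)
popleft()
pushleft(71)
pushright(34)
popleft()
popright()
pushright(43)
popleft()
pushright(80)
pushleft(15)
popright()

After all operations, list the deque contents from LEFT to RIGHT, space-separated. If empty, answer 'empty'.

Answer: 15

Derivation:
pushleft(17): [17]
popleft(): []
pushleft(71): [71]
pushright(34): [71, 34]
popleft(): [34]
popright(): []
pushright(43): [43]
popleft(): []
pushright(80): [80]
pushleft(15): [15, 80]
popright(): [15]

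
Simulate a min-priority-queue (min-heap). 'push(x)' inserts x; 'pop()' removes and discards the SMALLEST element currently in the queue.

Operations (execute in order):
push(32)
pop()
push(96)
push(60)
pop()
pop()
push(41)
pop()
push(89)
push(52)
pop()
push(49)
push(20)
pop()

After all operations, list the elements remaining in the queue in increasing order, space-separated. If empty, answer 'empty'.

Answer: 49 89

Derivation:
push(32): heap contents = [32]
pop() → 32: heap contents = []
push(96): heap contents = [96]
push(60): heap contents = [60, 96]
pop() → 60: heap contents = [96]
pop() → 96: heap contents = []
push(41): heap contents = [41]
pop() → 41: heap contents = []
push(89): heap contents = [89]
push(52): heap contents = [52, 89]
pop() → 52: heap contents = [89]
push(49): heap contents = [49, 89]
push(20): heap contents = [20, 49, 89]
pop() → 20: heap contents = [49, 89]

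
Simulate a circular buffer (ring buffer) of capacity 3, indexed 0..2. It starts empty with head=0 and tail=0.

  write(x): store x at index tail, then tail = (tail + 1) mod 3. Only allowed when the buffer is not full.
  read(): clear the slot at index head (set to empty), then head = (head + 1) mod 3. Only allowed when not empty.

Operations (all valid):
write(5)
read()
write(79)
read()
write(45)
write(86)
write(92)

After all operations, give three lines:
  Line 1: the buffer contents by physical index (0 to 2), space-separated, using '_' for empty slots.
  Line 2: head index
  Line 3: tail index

write(5): buf=[5 _ _], head=0, tail=1, size=1
read(): buf=[_ _ _], head=1, tail=1, size=0
write(79): buf=[_ 79 _], head=1, tail=2, size=1
read(): buf=[_ _ _], head=2, tail=2, size=0
write(45): buf=[_ _ 45], head=2, tail=0, size=1
write(86): buf=[86 _ 45], head=2, tail=1, size=2
write(92): buf=[86 92 45], head=2, tail=2, size=3

Answer: 86 92 45
2
2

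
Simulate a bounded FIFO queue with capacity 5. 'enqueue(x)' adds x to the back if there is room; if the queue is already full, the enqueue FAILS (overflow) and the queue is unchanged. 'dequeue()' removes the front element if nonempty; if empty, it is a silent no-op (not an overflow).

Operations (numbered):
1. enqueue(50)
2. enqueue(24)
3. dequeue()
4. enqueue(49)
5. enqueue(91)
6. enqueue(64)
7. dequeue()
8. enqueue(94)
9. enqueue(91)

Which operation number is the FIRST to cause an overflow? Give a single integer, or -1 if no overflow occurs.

1. enqueue(50): size=1
2. enqueue(24): size=2
3. dequeue(): size=1
4. enqueue(49): size=2
5. enqueue(91): size=3
6. enqueue(64): size=4
7. dequeue(): size=3
8. enqueue(94): size=4
9. enqueue(91): size=5

Answer: -1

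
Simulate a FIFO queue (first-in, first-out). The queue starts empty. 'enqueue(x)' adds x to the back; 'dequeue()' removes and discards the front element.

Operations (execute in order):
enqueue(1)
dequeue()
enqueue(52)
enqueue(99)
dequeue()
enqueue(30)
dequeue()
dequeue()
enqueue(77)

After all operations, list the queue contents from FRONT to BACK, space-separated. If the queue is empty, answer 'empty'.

Answer: 77

Derivation:
enqueue(1): [1]
dequeue(): []
enqueue(52): [52]
enqueue(99): [52, 99]
dequeue(): [99]
enqueue(30): [99, 30]
dequeue(): [30]
dequeue(): []
enqueue(77): [77]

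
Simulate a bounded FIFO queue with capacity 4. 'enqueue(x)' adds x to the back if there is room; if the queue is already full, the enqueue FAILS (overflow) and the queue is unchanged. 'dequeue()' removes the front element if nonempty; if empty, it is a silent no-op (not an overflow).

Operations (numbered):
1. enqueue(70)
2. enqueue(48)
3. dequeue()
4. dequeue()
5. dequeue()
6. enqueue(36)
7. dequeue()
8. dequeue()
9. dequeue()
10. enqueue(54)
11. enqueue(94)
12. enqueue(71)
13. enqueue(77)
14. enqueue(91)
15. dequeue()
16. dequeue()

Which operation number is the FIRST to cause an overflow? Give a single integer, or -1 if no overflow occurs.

Answer: 14

Derivation:
1. enqueue(70): size=1
2. enqueue(48): size=2
3. dequeue(): size=1
4. dequeue(): size=0
5. dequeue(): empty, no-op, size=0
6. enqueue(36): size=1
7. dequeue(): size=0
8. dequeue(): empty, no-op, size=0
9. dequeue(): empty, no-op, size=0
10. enqueue(54): size=1
11. enqueue(94): size=2
12. enqueue(71): size=3
13. enqueue(77): size=4
14. enqueue(91): size=4=cap → OVERFLOW (fail)
15. dequeue(): size=3
16. dequeue(): size=2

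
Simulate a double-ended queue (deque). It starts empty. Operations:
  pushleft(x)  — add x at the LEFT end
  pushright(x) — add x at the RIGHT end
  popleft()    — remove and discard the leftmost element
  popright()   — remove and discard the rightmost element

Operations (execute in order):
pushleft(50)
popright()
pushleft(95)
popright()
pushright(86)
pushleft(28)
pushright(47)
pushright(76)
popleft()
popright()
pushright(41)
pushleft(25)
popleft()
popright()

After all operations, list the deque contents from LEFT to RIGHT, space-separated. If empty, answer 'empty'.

Answer: 86 47

Derivation:
pushleft(50): [50]
popright(): []
pushleft(95): [95]
popright(): []
pushright(86): [86]
pushleft(28): [28, 86]
pushright(47): [28, 86, 47]
pushright(76): [28, 86, 47, 76]
popleft(): [86, 47, 76]
popright(): [86, 47]
pushright(41): [86, 47, 41]
pushleft(25): [25, 86, 47, 41]
popleft(): [86, 47, 41]
popright(): [86, 47]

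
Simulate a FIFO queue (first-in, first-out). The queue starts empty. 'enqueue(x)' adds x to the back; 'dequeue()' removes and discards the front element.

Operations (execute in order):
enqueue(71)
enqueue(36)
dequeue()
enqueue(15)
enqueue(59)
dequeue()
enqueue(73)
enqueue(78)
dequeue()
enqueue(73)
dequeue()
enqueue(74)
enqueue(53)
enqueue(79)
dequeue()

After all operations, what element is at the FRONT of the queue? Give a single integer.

enqueue(71): queue = [71]
enqueue(36): queue = [71, 36]
dequeue(): queue = [36]
enqueue(15): queue = [36, 15]
enqueue(59): queue = [36, 15, 59]
dequeue(): queue = [15, 59]
enqueue(73): queue = [15, 59, 73]
enqueue(78): queue = [15, 59, 73, 78]
dequeue(): queue = [59, 73, 78]
enqueue(73): queue = [59, 73, 78, 73]
dequeue(): queue = [73, 78, 73]
enqueue(74): queue = [73, 78, 73, 74]
enqueue(53): queue = [73, 78, 73, 74, 53]
enqueue(79): queue = [73, 78, 73, 74, 53, 79]
dequeue(): queue = [78, 73, 74, 53, 79]

Answer: 78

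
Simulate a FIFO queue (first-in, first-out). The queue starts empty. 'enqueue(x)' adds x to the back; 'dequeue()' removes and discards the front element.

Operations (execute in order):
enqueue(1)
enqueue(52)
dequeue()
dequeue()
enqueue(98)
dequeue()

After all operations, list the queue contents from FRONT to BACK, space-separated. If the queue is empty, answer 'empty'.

enqueue(1): [1]
enqueue(52): [1, 52]
dequeue(): [52]
dequeue(): []
enqueue(98): [98]
dequeue(): []

Answer: empty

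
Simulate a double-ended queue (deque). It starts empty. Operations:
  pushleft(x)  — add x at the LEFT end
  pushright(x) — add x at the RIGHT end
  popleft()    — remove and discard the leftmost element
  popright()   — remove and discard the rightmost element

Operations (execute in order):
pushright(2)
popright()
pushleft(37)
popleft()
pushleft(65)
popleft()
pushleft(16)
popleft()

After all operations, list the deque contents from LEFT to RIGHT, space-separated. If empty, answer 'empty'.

Answer: empty

Derivation:
pushright(2): [2]
popright(): []
pushleft(37): [37]
popleft(): []
pushleft(65): [65]
popleft(): []
pushleft(16): [16]
popleft(): []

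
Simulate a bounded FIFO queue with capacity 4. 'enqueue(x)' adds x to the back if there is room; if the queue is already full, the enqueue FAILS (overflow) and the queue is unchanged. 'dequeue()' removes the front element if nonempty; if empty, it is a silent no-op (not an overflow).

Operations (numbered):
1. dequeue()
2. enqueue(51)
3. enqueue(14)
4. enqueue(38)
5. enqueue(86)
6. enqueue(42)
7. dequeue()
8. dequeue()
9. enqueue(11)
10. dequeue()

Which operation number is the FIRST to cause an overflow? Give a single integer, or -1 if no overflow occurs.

1. dequeue(): empty, no-op, size=0
2. enqueue(51): size=1
3. enqueue(14): size=2
4. enqueue(38): size=3
5. enqueue(86): size=4
6. enqueue(42): size=4=cap → OVERFLOW (fail)
7. dequeue(): size=3
8. dequeue(): size=2
9. enqueue(11): size=3
10. dequeue(): size=2

Answer: 6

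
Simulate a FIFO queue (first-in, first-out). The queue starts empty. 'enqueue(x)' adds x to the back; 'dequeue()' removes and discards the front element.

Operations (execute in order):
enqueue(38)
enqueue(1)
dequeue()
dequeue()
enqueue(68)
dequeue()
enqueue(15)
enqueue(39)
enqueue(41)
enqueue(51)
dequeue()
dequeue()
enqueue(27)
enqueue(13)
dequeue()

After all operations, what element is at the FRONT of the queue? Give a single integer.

enqueue(38): queue = [38]
enqueue(1): queue = [38, 1]
dequeue(): queue = [1]
dequeue(): queue = []
enqueue(68): queue = [68]
dequeue(): queue = []
enqueue(15): queue = [15]
enqueue(39): queue = [15, 39]
enqueue(41): queue = [15, 39, 41]
enqueue(51): queue = [15, 39, 41, 51]
dequeue(): queue = [39, 41, 51]
dequeue(): queue = [41, 51]
enqueue(27): queue = [41, 51, 27]
enqueue(13): queue = [41, 51, 27, 13]
dequeue(): queue = [51, 27, 13]

Answer: 51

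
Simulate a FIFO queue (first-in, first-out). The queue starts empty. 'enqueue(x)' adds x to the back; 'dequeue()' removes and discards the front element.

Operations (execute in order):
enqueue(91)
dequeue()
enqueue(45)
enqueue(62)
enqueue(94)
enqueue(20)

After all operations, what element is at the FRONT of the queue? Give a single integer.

enqueue(91): queue = [91]
dequeue(): queue = []
enqueue(45): queue = [45]
enqueue(62): queue = [45, 62]
enqueue(94): queue = [45, 62, 94]
enqueue(20): queue = [45, 62, 94, 20]

Answer: 45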